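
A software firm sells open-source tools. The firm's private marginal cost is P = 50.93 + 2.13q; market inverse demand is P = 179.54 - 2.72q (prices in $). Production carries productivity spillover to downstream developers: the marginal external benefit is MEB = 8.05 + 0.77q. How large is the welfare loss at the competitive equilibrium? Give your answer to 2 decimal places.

DWL = $99.32

Market equilibrium (private): 50.93 + 2.13q = 179.54 - 2.72q → q_m = 26.5175.
Social marginal cost = private MC − MEB = 42.88 + 1.36q.
Set SMC = demand: 42.88 + 1.36q = 179.54 - 2.72q → q* = 33.4951.
Between q* and q_m the wedge demand − SMC runs linearly from 0 to MEB(q_m), so the loss is a triangle.
DWL = ½ × 6.9776 × 28.4685 = 99.3209.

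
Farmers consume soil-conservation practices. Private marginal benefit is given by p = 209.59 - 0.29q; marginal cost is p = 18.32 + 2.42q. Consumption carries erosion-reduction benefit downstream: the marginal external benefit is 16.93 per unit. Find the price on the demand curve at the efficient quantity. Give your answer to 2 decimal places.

P = 187.31

Social marginal benefit = demand + MEB = 226.52 - 0.29q.
Set SMB = MC: 226.52 - 0.29q = 18.32 + 2.42q → q* = 76.8266.
Consumer price on the demand curve at q*: 209.59 − 0.29×76.8266 = 187.3103.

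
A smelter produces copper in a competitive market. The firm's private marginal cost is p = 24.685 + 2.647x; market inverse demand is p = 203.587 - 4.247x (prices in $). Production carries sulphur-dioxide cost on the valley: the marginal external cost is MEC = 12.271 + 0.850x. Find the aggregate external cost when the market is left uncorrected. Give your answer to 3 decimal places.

Market equilibrium (private): 24.685 + 2.647x = 203.587 - 4.247x → x_m = 25.9504.
Total external cost = ∫₀^{x_m} (12.271 + 0.850x) dx = 12.271×25.9504 + ½×0.850×25.9504² = 604.6422.

$604.642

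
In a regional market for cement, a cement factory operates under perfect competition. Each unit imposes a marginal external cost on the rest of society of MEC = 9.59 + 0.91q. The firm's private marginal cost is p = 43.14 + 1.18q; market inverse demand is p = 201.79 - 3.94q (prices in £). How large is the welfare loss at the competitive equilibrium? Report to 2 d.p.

Market equilibrium (private): 43.14 + 1.18q = 201.79 - 3.94q → q_m = 30.9863.
Social marginal cost = private MC + MEC = 52.73 + 2.09q.
Set SMC = demand: 52.73 + 2.09q = 201.79 - 3.94q → q* = 24.7197.
The loss is the area between SMC and demand from q* to q_m; with linear curves that's a triangle of height MEC(q_m).
DWL = ½ × 6.2666 × 37.7876 = 118.3999.

DWL = £118.40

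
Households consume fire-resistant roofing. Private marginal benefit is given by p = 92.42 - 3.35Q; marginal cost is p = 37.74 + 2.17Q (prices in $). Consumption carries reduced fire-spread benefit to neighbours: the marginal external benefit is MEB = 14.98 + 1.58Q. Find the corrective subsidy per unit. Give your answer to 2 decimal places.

Social marginal benefit = demand + MEB = 107.40 - 1.77Q.
Set SMB = MC: 107.40 - 1.77Q = 37.74 + 2.17Q → Q* = 17.6802.
The Pigouvian subsidy equals MEB at Q*: 14.98 + 1.58×17.6802 = 42.9147.

subsidy = $42.91 per unit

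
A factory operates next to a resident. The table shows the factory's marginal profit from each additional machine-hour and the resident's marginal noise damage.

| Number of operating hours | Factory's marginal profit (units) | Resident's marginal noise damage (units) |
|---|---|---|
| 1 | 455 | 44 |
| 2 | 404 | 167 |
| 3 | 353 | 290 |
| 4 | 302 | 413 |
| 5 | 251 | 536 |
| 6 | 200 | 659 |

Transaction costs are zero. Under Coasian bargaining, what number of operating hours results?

Bargaining reaches the level where marginal profit last exceeds marginal noise damage.
That holds through level 3 (353 ≥ 290) but not at 4 (302 < 413).

3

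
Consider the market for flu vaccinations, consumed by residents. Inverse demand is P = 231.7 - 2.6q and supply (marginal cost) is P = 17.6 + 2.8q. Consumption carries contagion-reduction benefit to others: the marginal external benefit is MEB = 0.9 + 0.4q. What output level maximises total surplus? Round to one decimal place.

q* = 43.0

Social marginal benefit = demand + MEB = 232.6 - 2.2q.
Set SMB = MC: 232.6 - 2.2q = 17.6 + 2.8q → q* = 43.0000.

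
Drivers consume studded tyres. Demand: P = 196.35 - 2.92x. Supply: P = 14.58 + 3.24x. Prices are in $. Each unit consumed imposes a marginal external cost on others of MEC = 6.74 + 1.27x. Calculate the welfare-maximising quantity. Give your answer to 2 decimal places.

Social marginal benefit = demand − MEC = 189.61 - 4.19x.
Set SMB = MC: 189.61 - 4.19x = 14.58 + 3.24x → x* = 23.5572.

x* = 23.56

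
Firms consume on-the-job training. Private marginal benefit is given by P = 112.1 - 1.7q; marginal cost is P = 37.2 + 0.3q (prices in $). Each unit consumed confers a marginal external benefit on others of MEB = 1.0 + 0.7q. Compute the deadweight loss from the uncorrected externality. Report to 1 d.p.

DWL = $284.9

Market equilibrium (private): 37.2 + 0.3q = 112.1 - 1.7q → q_m = 37.4500.
Social marginal benefit = demand + MEB = 113.1 - q.
Set SMB = MC: 113.1 - q = 37.2 + 0.3q → q* = 58.3846.
Between q* and q_m the wedge SMB − MC runs linearly from 0 to MEB(q_m), so the loss is a triangle.
DWL = ½ × 20.9346 × 27.2150 = 284.8676.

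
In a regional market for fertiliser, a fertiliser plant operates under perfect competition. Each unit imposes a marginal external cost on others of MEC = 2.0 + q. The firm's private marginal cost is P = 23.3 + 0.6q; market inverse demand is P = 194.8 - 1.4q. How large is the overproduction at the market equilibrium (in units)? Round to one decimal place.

Market equilibrium (private): 23.3 + 0.6q = 194.8 - 1.4q → q_m = 85.7500.
Social marginal cost = private MC + MEC = 25.3 + 1.6q.
Set SMC = demand: 25.3 + 1.6q = 194.8 - 1.4q → q* = 56.5000.
Gap = |85.7500 − 56.5000| = 29.2500.

29.3 units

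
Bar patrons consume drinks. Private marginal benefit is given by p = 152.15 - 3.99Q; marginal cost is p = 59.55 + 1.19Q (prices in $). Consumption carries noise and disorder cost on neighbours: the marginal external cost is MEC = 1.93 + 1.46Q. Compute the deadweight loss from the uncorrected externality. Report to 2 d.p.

DWL = $59.16

Market equilibrium (private): 59.55 + 1.19Q = 152.15 - 3.99Q → Q_m = 17.8764.
Social marginal benefit = demand − MEC = 150.22 - 5.45Q.
Set SMB = MC: 150.22 - 5.45Q = 59.55 + 1.19Q → Q* = 13.6551.
Between Q* and Q_m the wedge MC − SMB runs linearly from 0 to MEC(Q_m), so the loss is a triangle.
DWL = ½ × 4.2213 × 28.0296 = 59.1607.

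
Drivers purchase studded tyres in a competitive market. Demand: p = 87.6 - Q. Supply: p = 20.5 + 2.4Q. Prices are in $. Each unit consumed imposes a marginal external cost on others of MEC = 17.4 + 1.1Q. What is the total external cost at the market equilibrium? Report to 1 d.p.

$557.6

Market equilibrium (private): 20.5 + 2.4Q = 87.6 - Q → Q_m = 19.7353.
Total external cost = ∫₀^{Q_m} (17.4 + 1.1Q) dQ = 17.4×19.7353 + ½×1.1×19.7353² = 557.6094.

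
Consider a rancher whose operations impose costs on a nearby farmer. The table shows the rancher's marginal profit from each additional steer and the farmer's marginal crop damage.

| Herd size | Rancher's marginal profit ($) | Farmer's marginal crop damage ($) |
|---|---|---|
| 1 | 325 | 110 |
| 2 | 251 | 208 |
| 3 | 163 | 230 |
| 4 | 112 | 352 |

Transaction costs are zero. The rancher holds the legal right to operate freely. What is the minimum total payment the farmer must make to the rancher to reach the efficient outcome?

$275

Left alone the rancher would choose level 4 (marginal profit stays positive).
Efficient level: k* = 2 (marginal profit ≥ marginal crop damage through 2).
The farmer must at least cover the rancher's forgone profit from cutting 4→2: 163 + 112 = 275.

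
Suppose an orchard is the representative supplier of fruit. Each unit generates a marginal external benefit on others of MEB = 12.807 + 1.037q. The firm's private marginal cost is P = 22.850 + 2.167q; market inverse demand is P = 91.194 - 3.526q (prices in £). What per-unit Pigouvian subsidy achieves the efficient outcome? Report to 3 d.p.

Social marginal cost = private MC − MEB = 10.043 + 1.130q.
Set SMC = demand: 10.043 + 1.130q = 91.194 - 3.526q → q* = 17.4293.
The Pigouvian subsidy equals MEB at q*: 12.807 + 1.037×17.4293 = 30.8812.

subsidy = £30.881 per unit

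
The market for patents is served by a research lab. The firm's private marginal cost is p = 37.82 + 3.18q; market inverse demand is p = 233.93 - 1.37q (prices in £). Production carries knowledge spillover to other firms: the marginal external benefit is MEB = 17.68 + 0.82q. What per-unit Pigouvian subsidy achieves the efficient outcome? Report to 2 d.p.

subsidy = £64.68 per unit

Social marginal cost = private MC − MEB = 20.14 + 2.36q.
Set SMC = demand: 20.14 + 2.36q = 233.93 - 1.37q → q* = 57.3164.
The Pigouvian subsidy equals MEB at q*: 17.68 + 0.82×57.3164 = 64.6794.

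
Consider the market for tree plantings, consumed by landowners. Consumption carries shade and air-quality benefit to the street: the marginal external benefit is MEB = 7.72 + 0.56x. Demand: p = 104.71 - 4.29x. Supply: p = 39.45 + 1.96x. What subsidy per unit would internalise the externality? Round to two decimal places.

subsidy = 14.90 per unit

Social marginal benefit = demand + MEB = 112.43 - 3.73x.
Set SMB = MC: 112.43 - 3.73x = 39.45 + 1.96x → x* = 12.8260.
The Pigouvian subsidy equals MEB at x*: 7.72 + 0.56×12.8260 = 14.9026.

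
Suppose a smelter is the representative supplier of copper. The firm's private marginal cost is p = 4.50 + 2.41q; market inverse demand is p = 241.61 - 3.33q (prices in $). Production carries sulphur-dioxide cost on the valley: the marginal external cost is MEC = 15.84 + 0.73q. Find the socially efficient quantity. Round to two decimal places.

Social marginal cost = private MC + MEC = 20.34 + 3.14q.
Set SMC = demand: 20.34 + 3.14q = 241.61 - 3.33q → q* = 34.1994.

q* = 34.20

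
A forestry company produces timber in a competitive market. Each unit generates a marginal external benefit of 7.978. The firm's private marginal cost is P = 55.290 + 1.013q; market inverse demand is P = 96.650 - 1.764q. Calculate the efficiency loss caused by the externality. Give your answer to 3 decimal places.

DWL = 11.460

Market equilibrium (private): 55.290 + 1.013q = 96.650 - 1.764q → q_m = 14.8938.
Social marginal cost = private MC − MEB = 47.312 + 1.013q.
Set SMC = demand: 47.312 + 1.013q = 96.650 - 1.764q → q* = 17.7667.
The welfare-loss triangle has base |q_m − q*| and height MEB(q_m) (the vertical gap between SMC and demand is zero at q* and MEB at q_m).
DWL = ½ × 2.8729 × 7.9780 = 11.4600.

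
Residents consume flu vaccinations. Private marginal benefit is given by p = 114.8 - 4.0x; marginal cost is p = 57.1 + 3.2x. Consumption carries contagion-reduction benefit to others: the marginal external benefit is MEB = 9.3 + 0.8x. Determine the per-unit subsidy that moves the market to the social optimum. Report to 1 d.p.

subsidy = 17.7 per unit

Social marginal benefit = demand + MEB = 124.1 - 3.2x.
Set SMB = MC: 124.1 - 3.2x = 57.1 + 3.2x → x* = 10.4688.
The Pigouvian subsidy equals MEB at x*: 9.3 + 0.8×10.4688 = 17.6750.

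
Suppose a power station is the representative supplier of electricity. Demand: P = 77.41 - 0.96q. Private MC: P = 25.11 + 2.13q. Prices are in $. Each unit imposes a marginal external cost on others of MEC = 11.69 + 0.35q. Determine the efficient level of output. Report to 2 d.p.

q* = 11.81

Social marginal cost = private MC + MEC = 36.80 + 2.48q.
Set SMC = demand: 36.80 + 2.48q = 77.41 - 0.96q → q* = 11.8052.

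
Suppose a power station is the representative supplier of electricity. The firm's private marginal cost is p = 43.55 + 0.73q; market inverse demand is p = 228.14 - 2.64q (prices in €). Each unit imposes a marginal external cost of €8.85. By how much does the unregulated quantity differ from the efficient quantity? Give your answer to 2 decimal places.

2.63 units

Market equilibrium (private): 43.55 + 0.73q = 228.14 - 2.64q → q_m = 54.7745.
Social marginal cost = private MC + MEC = 52.40 + 0.73q.
Set SMC = demand: 52.40 + 0.73q = 228.14 - 2.64q → q* = 52.1484.
Gap = |54.7745 − 52.1484| = 2.6261.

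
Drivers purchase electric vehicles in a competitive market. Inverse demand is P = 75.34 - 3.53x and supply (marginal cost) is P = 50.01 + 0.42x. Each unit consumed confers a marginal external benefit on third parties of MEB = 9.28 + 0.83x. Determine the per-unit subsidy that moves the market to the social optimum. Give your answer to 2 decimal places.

Social marginal benefit = demand + MEB = 84.62 - 2.70x.
Set SMB = MC: 84.62 - 2.70x = 50.01 + 0.42x → x* = 11.0929.
The Pigouvian subsidy equals MEB at x*: 9.28 + 0.83×11.0929 = 18.4871.

subsidy = 18.49 per unit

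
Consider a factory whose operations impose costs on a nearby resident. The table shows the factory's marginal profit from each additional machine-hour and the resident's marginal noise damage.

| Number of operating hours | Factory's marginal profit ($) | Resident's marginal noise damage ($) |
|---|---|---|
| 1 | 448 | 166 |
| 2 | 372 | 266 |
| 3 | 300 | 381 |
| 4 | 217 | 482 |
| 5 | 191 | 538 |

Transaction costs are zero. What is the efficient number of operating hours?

Bargaining reaches the level where marginal profit last exceeds marginal noise damage.
That holds through level 2 (372 ≥ 266) but not at 3 (300 < 381).

2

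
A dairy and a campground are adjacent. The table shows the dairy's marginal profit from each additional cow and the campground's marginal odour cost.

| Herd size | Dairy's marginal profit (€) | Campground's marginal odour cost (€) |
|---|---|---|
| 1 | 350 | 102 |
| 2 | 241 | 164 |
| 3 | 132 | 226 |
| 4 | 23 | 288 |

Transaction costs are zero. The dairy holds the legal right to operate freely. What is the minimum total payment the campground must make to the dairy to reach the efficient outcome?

Left alone the dairy would choose level 4 (marginal profit stays positive).
Efficient level: k* = 2 (marginal profit ≥ marginal odour cost through 2).
The campground must at least cover the dairy's forgone profit from cutting 4→2: 132 + 23 = 155.

€155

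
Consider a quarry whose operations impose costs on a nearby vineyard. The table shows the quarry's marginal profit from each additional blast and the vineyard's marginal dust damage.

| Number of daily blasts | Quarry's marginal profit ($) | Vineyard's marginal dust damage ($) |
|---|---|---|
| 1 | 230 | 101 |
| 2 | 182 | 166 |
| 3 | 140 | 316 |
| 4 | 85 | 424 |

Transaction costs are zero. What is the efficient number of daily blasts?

2

Bargaining reaches the level where marginal profit last exceeds marginal dust damage.
That holds through level 2 (182 ≥ 166) but not at 3 (140 < 316).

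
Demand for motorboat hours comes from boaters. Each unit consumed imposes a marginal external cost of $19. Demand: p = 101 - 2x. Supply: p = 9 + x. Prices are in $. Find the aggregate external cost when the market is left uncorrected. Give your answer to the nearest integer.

Market equilibrium (private): 9 + x = 101 - 2x → x_m = 30.6667.
Total external cost = MEC × x_m = 19 × 30.6667 = 582.6673.

$583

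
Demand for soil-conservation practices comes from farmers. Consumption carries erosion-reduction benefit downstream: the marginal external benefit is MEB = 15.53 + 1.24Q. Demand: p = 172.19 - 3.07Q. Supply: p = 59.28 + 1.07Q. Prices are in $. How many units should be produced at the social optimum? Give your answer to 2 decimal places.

Social marginal benefit = demand + MEB = 187.72 - 1.83Q.
Set SMB = MC: 187.72 - 1.83Q = 59.28 + 1.07Q → Q* = 44.2897.

Q* = 44.29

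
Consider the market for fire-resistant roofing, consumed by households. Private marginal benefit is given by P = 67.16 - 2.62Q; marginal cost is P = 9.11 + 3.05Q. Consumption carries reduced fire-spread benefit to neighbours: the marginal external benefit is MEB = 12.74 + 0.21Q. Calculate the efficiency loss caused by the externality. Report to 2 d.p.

DWL = 20.30

Market equilibrium (private): 9.11 + 3.05Q = 67.16 - 2.62Q → Q_m = 10.2381.
Social marginal benefit = demand + MEB = 79.90 - 2.41Q.
Set SMB = MC: 79.90 - 2.41Q = 9.11 + 3.05Q → Q* = 12.9652.
Height of the DWL triangle at Q_m is SMB(Q_m) − MC(Q_m) = MEB(Q_m) = 14.8900.
DWL = ½ × 2.7271 × 14.8900 = 20.3033.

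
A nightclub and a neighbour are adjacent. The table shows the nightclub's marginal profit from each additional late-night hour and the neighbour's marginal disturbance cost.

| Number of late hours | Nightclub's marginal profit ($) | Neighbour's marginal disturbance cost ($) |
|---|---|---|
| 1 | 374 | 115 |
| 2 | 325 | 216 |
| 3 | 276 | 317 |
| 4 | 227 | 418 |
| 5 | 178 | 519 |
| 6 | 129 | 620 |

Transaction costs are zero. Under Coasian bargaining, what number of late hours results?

2

Bargaining reaches the level where marginal profit last exceeds marginal disturbance cost.
That holds through level 2 (325 ≥ 216) but not at 3 (276 < 317).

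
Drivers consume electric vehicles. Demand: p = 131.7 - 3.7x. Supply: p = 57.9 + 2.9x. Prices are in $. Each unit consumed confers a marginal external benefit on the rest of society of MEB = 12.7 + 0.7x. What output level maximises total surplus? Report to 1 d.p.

x* = 14.7

Social marginal benefit = demand + MEB = 144.4 - 3.0x.
Set SMB = MC: 144.4 - 3.0x = 57.9 + 2.9x → x* = 14.6610.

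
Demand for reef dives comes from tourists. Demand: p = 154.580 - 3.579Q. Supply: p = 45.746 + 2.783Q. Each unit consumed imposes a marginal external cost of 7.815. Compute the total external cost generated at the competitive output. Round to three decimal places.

Market equilibrium (private): 45.746 + 2.783Q = 154.580 - 3.579Q → Q_m = 17.1069.
Total external cost = MEC × Q_m = 7.815 × 17.1069 = 133.6904.

133.690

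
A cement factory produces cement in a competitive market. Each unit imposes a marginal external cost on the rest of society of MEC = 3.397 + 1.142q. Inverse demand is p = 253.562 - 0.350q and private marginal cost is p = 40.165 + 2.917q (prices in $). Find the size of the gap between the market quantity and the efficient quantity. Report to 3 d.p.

Market equilibrium (private): 40.165 + 2.917q = 253.562 - 0.350q → q_m = 65.3189.
Social marginal cost = private MC + MEC = 43.562 + 4.059q.
Set SMC = demand: 43.562 + 4.059q = 253.562 - 0.350q → q* = 47.6298.
Gap = |65.3189 − 47.6298| = 17.6891.

17.689 units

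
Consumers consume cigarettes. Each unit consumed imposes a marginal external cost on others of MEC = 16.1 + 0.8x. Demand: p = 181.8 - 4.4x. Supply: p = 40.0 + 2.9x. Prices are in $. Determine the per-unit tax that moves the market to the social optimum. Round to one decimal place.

tax = $28.5 per unit

Social marginal benefit = demand − MEC = 165.7 - 5.2x.
Set SMB = MC: 165.7 - 5.2x = 40.0 + 2.9x → x* = 15.5185.
The Pigouvian tax equals MEC at x*: 16.1 + 0.8×15.5185 = 28.5148.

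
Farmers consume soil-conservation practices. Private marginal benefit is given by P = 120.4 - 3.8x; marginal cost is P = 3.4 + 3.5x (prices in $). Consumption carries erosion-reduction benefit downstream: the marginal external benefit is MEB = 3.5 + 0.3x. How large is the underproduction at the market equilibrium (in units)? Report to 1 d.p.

1.2 units

Market equilibrium (private): 3.4 + 3.5x = 120.4 - 3.8x → x_m = 16.0274.
Social marginal benefit = demand + MEB = 123.9 - 3.5x.
Set SMB = MC: 123.9 - 3.5x = 3.4 + 3.5x → x* = 17.2143.
Gap = |16.0274 − 17.2143| = 1.1869.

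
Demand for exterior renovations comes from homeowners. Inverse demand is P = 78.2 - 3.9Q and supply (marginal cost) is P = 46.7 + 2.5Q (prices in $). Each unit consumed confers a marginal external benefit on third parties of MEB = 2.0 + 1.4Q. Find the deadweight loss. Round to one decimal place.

Market equilibrium (private): 46.7 + 2.5Q = 78.2 - 3.9Q → Q_m = 4.9219.
Social marginal benefit = demand + MEB = 80.2 - 2.5Q.
Set SMB = MC: 80.2 - 2.5Q = 46.7 + 2.5Q → Q* = 6.7000.
Between Q* and Q_m the wedge SMB − MC runs linearly from 0 to MEB(Q_m), so the loss is a triangle.
DWL = ½ × 1.7781 × 8.8906 = 7.9042.

DWL = $7.9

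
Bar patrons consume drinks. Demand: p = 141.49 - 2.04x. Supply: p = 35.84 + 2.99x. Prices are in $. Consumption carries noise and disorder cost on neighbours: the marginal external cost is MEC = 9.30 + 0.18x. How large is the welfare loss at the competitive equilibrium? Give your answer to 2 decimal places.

Market equilibrium (private): 35.84 + 2.99x = 141.49 - 2.04x → x_m = 21.0040.
Social marginal benefit = demand − MEC = 132.19 - 2.22x.
Set SMB = MC: 132.19 - 2.22x = 35.84 + 2.99x → x* = 18.4933.
Height of the DWL triangle at x_m is MC(x_m) − SMB(x_m) = MEC(x_m) = 13.0807.
DWL = ½ × 2.5107 × 13.0807 = 16.4209.

DWL = $16.42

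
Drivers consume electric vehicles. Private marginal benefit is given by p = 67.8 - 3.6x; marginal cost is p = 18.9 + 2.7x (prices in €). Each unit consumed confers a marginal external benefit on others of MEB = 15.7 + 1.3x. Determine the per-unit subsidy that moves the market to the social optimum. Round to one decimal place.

Social marginal benefit = demand + MEB = 83.5 - 2.3x.
Set SMB = MC: 83.5 - 2.3x = 18.9 + 2.7x → x* = 12.9200.
The Pigouvian subsidy equals MEB at x*: 15.7 + 1.3×12.9200 = 32.4960.

subsidy = €32.5 per unit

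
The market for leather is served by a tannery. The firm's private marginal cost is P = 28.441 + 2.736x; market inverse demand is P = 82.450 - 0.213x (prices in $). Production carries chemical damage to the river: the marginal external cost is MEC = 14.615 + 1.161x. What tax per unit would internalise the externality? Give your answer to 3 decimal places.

Social marginal cost = private MC + MEC = 43.056 + 3.897x.
Set SMC = demand: 43.056 + 3.897x = 82.450 - 0.213x → x* = 9.5849.
The Pigouvian tax equals MEC at x*: 14.615 + 1.161×9.5849 = 25.7431.

tax = $25.743 per unit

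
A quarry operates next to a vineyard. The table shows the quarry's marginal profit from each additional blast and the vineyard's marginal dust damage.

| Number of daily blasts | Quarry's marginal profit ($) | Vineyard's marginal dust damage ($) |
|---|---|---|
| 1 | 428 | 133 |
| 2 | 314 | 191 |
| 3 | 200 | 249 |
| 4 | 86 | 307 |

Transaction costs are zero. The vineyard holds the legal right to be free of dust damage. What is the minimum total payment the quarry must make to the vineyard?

$324

Efficient level: marginal profit ≥ marginal dust damage through level 2, so k* = 2.
With the vineyard holding the right, the quarry must at least compensate total damage at k*: 133 + 191 = 324.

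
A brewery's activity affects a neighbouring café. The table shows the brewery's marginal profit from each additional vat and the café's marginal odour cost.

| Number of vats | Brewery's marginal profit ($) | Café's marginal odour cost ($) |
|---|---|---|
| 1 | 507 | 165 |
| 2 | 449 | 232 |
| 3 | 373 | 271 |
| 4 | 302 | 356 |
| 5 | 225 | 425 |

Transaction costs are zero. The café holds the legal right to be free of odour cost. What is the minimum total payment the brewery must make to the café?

Efficient level: marginal profit ≥ marginal odour cost through level 3, so k* = 3.
With the café holding the right, the brewery must at least compensate total damage at k*: 165 + 232 + 271 = 668.

$668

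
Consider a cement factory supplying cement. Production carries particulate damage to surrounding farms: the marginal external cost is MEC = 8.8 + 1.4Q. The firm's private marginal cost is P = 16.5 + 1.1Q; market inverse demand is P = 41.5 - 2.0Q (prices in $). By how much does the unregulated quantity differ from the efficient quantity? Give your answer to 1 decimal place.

4.5 units

Market equilibrium (private): 16.5 + 1.1Q = 41.5 - 2.0Q → Q_m = 8.0645.
Social marginal cost = private MC + MEC = 25.3 + 2.5Q.
Set SMC = demand: 25.3 + 2.5Q = 41.5 - 2.0Q → Q* = 3.6000.
Gap = |8.0645 − 3.6000| = 4.4645.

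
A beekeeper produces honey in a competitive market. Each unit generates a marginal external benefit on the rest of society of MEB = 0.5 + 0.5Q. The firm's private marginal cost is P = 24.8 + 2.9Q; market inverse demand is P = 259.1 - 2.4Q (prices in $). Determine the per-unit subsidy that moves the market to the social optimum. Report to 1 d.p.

subsidy = $25.0 per unit

Social marginal cost = private MC − MEB = 24.3 + 2.4Q.
Set SMC = demand: 24.3 + 2.4Q = 259.1 - 2.4Q → Q* = 48.9167.
The Pigouvian subsidy equals MEB at Q*: 0.5 + 0.5×48.9167 = 24.9584.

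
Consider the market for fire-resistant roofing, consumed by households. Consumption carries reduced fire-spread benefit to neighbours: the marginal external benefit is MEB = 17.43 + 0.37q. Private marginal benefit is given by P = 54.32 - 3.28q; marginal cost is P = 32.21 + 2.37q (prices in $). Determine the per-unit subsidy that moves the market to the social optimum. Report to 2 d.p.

subsidy = $20.20 per unit

Social marginal benefit = demand + MEB = 71.75 - 2.91q.
Set SMB = MC: 71.75 - 2.91q = 32.21 + 2.37q → q* = 7.4886.
The Pigouvian subsidy equals MEB at q*: 17.43 + 0.37×7.4886 = 20.2008.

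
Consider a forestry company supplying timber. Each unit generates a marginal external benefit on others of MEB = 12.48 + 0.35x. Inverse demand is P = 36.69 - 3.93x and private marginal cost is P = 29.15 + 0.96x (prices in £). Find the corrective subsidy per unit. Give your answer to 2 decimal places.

Social marginal cost = private MC − MEB = 16.67 + 0.61x.
Set SMC = demand: 16.67 + 0.61x = 36.69 - 3.93x → x* = 4.4097.
The Pigouvian subsidy equals MEB at x*: 12.48 + 0.35×4.4097 = 14.0234.

subsidy = £14.02 per unit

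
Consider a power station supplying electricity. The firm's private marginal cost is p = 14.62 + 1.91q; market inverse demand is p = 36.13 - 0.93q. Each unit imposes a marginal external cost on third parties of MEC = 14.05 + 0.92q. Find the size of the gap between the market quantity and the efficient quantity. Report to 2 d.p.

5.59 units

Market equilibrium (private): 14.62 + 1.91q = 36.13 - 0.93q → q_m = 7.5739.
Social marginal cost = private MC + MEC = 28.67 + 2.83q.
Set SMC = demand: 28.67 + 2.83q = 36.13 - 0.93q → q* = 1.9840.
Gap = |7.5739 − 1.9840| = 5.5899.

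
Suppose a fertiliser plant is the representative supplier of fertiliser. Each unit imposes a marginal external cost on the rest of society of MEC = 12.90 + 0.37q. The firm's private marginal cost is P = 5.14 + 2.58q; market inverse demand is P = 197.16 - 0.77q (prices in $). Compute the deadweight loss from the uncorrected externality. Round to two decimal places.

DWL = $156.37

Market equilibrium (private): 5.14 + 2.58q = 197.16 - 0.77q → q_m = 57.3194.
Social marginal cost = private MC + MEC = 18.04 + 2.95q.
Set SMC = demand: 18.04 + 2.95q = 197.16 - 0.77q → q* = 48.1505.
The loss is the area between SMC and demand from q* to q_m; with linear curves that's a triangle of height MEC(q_m).
DWL = ½ × 9.1689 × 34.1082 = 156.3673.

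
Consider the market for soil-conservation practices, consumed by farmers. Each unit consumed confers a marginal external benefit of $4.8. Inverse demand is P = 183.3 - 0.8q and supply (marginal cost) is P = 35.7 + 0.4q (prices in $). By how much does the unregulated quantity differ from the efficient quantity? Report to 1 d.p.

4.0 units

Market equilibrium (private): 35.7 + 0.4q = 183.3 - 0.8q → q_m = 123.0000.
Social marginal benefit = demand + MEB = 188.1 - 0.8q.
Set SMB = MC: 188.1 - 0.8q = 35.7 + 0.4q → q* = 127.0000.
Gap = |123.0000 − 127.0000| = 4.0000.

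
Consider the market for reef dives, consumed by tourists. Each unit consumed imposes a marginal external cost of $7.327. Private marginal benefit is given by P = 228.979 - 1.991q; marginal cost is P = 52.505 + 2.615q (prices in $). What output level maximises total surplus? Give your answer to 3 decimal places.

q* = 36.723

Social marginal benefit = demand − MEC = 221.652 - 1.991q.
Set SMB = MC: 221.652 - 1.991q = 52.505 + 2.615q → q* = 36.7232.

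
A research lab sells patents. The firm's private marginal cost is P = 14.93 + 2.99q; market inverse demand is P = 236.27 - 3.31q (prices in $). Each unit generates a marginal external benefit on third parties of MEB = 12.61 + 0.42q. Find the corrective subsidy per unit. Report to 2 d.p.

Social marginal cost = private MC − MEB = 2.32 + 2.57q.
Set SMC = demand: 2.32 + 2.57q = 236.27 - 3.31q → q* = 39.7874.
The Pigouvian subsidy equals MEB at q*: 12.61 + 0.42×39.7874 = 29.3207.

subsidy = $29.32 per unit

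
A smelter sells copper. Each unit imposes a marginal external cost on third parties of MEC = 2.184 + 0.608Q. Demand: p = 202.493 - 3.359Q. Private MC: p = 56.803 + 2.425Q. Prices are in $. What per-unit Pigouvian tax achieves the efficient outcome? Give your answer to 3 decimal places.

Social marginal cost = private MC + MEC = 58.987 + 3.033Q.
Set SMC = demand: 58.987 + 3.033Q = 202.493 - 3.359Q → Q* = 22.4509.
The Pigouvian tax equals MEC at Q*: 2.184 + 0.608×22.4509 = 15.8341.

tax = $15.834 per unit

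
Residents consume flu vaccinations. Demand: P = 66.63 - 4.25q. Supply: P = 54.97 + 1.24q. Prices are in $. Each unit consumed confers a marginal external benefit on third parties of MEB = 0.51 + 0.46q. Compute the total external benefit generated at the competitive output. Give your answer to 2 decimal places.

Market equilibrium (private): 54.97 + 1.24q = 66.63 - 4.25q → q_m = 2.1239.
Total external benefit = ∫₀^{q_m} (0.51 + 0.46q) dq = 0.51×2.1239 + ½×0.46×2.1239² = 2.1207.

$2.12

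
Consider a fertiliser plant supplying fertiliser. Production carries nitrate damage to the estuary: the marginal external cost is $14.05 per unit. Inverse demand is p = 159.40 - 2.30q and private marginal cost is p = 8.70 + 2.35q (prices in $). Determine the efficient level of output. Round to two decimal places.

q* = 29.39

Social marginal cost = private MC + MEC = 22.75 + 2.35q.
Set SMC = demand: 22.75 + 2.35q = 159.40 - 2.30q → q* = 29.3871.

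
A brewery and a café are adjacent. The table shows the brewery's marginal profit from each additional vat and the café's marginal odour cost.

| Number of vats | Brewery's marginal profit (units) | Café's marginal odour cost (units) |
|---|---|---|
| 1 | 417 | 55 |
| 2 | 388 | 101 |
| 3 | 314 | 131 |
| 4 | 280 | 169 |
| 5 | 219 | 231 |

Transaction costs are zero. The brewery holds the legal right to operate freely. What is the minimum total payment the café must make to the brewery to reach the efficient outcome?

Left alone the brewery would choose level 5 (marginal profit stays positive).
Efficient level: k* = 4 (marginal profit ≥ marginal odour cost through 4).
The café must at least cover the brewery's forgone profit from cutting 5→4: 219 = 219.

219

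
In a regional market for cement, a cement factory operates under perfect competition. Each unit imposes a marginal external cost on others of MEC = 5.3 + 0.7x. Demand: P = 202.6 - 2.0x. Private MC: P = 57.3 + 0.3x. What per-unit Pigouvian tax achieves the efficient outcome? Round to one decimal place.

tax = 38.0 per unit

Social marginal cost = private MC + MEC = 62.6 + x.
Set SMC = demand: 62.6 + x = 202.6 - 2.0x → x* = 46.6667.
The Pigouvian tax equals MEC at x*: 5.3 + 0.7×46.6667 = 37.9667.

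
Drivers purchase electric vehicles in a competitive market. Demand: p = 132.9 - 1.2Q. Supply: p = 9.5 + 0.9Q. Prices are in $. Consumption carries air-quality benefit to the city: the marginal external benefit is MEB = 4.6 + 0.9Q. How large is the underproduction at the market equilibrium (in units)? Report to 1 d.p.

Market equilibrium (private): 9.5 + 0.9Q = 132.9 - 1.2Q → Q_m = 58.7619.
Social marginal benefit = demand + MEB = 137.5 - 0.3Q.
Set SMB = MC: 137.5 - 0.3Q = 9.5 + 0.9Q → Q* = 106.6667.
Gap = |58.7619 − 106.6667| = 47.9048.

47.9 units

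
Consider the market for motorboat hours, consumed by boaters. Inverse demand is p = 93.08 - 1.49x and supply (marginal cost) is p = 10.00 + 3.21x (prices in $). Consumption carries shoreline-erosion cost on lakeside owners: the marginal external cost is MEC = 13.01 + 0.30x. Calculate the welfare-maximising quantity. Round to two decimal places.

x* = 14.01

Social marginal benefit = demand − MEC = 80.07 - 1.79x.
Set SMB = MC: 80.07 - 1.79x = 10.00 + 3.21x → x* = 14.0140.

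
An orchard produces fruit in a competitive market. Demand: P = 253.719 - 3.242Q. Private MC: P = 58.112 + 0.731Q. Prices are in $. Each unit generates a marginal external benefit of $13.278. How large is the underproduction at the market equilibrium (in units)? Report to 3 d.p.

Market equilibrium (private): 58.112 + 0.731Q = 253.719 - 3.242Q → Q_m = 49.2341.
Social marginal cost = private MC − MEB = 44.834 + 0.731Q.
Set SMC = demand: 44.834 + 0.731Q = 253.719 - 3.242Q → Q* = 52.5761.
Gap = |49.2341 − 52.5761| = 3.3420.

3.342 units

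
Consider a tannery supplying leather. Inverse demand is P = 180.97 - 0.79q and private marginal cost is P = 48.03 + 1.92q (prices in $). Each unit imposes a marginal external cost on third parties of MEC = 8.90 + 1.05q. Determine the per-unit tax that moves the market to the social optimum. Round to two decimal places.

Social marginal cost = private MC + MEC = 56.93 + 2.97q.
Set SMC = demand: 56.93 + 2.97q = 180.97 - 0.79q → q* = 32.9894.
The Pigouvian tax equals MEC at q*: 8.90 + 1.05×32.9894 = 43.5389.

tax = $43.54 per unit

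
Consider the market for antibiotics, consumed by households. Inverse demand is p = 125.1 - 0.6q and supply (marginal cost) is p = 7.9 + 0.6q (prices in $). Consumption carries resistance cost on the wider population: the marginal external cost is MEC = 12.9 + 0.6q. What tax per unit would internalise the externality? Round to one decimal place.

Social marginal benefit = demand − MEC = 112.2 - 1.2q.
Set SMB = MC: 112.2 - 1.2q = 7.9 + 0.6q → q* = 57.9444.
The Pigouvian tax equals MEC at q*: 12.9 + 0.6×57.9444 = 47.6666.

tax = $47.7 per unit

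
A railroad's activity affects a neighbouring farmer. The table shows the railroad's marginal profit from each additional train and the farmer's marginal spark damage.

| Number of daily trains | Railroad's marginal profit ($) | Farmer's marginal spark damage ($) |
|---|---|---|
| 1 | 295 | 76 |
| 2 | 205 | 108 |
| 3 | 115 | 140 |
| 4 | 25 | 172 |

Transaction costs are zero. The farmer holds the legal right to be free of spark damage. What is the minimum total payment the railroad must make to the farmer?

$184

Efficient level: marginal profit ≥ marginal spark damage through level 2, so k* = 2.
With the farmer holding the right, the railroad must at least compensate total damage at k*: 76 + 108 = 184.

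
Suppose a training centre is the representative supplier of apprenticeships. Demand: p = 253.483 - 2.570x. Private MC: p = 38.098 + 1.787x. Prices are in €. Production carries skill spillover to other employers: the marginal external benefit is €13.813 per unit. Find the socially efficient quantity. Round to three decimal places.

Social marginal cost = private MC − MEB = 24.285 + 1.787x.
Set SMC = demand: 24.285 + 1.787x = 253.483 - 2.570x → x* = 52.6045.

x* = 52.605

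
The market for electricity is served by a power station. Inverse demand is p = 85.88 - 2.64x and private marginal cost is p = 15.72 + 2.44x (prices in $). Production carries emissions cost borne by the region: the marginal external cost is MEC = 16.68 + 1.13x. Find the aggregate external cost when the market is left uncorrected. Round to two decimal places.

Market equilibrium (private): 15.72 + 2.44x = 85.88 - 2.64x → x_m = 13.8110.
Total external cost = ∫₀^{x_m} (16.68 + 1.13x) dx = 16.68×13.8110 + ½×1.13×13.8110² = 338.1377.

$338.14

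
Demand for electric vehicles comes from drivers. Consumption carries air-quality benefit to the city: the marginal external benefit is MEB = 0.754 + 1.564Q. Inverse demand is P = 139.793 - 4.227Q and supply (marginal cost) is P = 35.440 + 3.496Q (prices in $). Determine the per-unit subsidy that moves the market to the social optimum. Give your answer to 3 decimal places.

subsidy = $27.445 per unit

Social marginal benefit = demand + MEB = 140.547 - 2.663Q.
Set SMB = MC: 140.547 - 2.663Q = 35.440 + 3.496Q → Q* = 17.0656.
The Pigouvian subsidy equals MEB at Q*: 0.754 + 1.564×17.0656 = 27.4446.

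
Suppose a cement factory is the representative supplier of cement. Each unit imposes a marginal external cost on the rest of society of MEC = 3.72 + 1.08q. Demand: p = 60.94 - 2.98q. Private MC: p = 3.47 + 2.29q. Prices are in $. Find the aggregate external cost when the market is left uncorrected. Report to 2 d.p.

$104.78

Market equilibrium (private): 3.47 + 2.29q = 60.94 - 2.98q → q_m = 10.9051.
Total external cost = ∫₀^{q_m} (3.72 + 1.08q) dq = 3.72×10.9051 + ½×1.08×10.9051² = 104.7844.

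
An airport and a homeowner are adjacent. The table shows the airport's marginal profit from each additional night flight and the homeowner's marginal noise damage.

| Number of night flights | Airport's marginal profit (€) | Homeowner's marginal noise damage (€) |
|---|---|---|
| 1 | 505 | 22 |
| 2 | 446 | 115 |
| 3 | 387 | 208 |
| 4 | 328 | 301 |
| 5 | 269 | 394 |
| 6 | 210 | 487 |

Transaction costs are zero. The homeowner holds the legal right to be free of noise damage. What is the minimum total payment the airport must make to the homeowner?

€646

Efficient level: marginal profit ≥ marginal noise damage through level 4, so k* = 4.
With the homeowner holding the right, the airport must at least compensate total damage at k*: 22 + 115 + 208 + 301 = 646.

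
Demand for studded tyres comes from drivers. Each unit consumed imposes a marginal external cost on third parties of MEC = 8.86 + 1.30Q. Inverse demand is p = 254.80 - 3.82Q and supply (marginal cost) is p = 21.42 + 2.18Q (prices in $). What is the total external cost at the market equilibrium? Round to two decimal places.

Market equilibrium (private): 21.42 + 2.18Q = 254.80 - 3.82Q → Q_m = 38.8967.
Total external cost = ∫₀^{Q_m} (8.86 + 1.30Q) dQ = 8.86×38.8967 + ½×1.30×38.8967² = 1328.0444.

$1328.04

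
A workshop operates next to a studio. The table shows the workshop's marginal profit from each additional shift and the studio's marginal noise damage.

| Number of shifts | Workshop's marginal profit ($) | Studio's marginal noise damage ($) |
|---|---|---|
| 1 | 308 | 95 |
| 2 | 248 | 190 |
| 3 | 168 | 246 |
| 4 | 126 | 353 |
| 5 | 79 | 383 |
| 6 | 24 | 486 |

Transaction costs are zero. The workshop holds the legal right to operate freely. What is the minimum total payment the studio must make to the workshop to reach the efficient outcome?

$397

Left alone the workshop would choose level 6 (marginal profit stays positive).
Efficient level: k* = 2 (marginal profit ≥ marginal noise damage through 2).
The studio must at least cover the workshop's forgone profit from cutting 6→2: 168 + 126 + 79 + 24 = 397.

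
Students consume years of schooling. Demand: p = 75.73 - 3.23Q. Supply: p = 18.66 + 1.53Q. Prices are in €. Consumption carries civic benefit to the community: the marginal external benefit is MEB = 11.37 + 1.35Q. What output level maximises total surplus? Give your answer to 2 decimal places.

Q* = 20.07

Social marginal benefit = demand + MEB = 87.10 - 1.88Q.
Set SMB = MC: 87.10 - 1.88Q = 18.66 + 1.53Q → Q* = 20.0704.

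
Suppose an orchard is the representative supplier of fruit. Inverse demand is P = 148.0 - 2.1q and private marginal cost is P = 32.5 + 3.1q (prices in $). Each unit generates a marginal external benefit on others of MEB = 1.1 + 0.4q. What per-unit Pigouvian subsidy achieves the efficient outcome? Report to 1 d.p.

subsidy = $10.8 per unit

Social marginal cost = private MC − MEB = 31.4 + 2.7q.
Set SMC = demand: 31.4 + 2.7q = 148.0 - 2.1q → q* = 24.2917.
The Pigouvian subsidy equals MEB at q*: 1.1 + 0.4×24.2917 = 10.8167.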